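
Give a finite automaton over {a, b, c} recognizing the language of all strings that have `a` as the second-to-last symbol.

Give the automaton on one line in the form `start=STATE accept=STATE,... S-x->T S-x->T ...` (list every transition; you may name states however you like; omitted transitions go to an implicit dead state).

Because acceptance depends on a position counted from the end, the machine has to buffer the most recent 2 symbols. Make each state the string of the last up-to-2 symbols read; on input `x` shift the window left and append `x`. Accept when the buffered window has length 2 and begins with `a`.
13 states suffice.
          a    b    c  
>  q0     q1   q2   q3 
   q1     q4   q5   q6 
   q2     q7   q8   q9 
   q3    q10  q11  q12 
 * q4     q4   q5   q6 
 * q5     q7   q8   q9 
 * q6    q10  q11  q12 
   q7     q4   q5   q6 
   q8     q7   q8   q9 
   q9    q10  q11  q12 
   q10    q4   q5   q6 
   q11    q7   q8   q9 
   q12   q10  q11  q12 
(> = start, * = accepting)

start=q0 accept=q4,q5,q6 q0-a->q1 q0-b->q2 q0-c->q3 q1-a->q4 q1-b->q5 q1-c->q6 q2-a->q7 q2-b->q8 q2-c->q9 q3-a->q10 q3-b->q11 q3-c->q12 q4-a->q4 q4-b->q5 q4-c->q6 q5-a->q7 q5-b->q8 q5-c->q9 q6-a->q10 q6-b->q11 q6-c->q12 q7-a->q4 q7-b->q5 q7-c->q6 q8-a->q7 q8-b->q8 q8-c->q9 q9-a->q10 q9-b->q11 q9-c->q12 q10-a->q4 q10-b->q5 q10-c->q6 q11-a->q7 q11-b->q8 q11-c->q9 q12-a->q10 q12-b->q11 q12-c->q12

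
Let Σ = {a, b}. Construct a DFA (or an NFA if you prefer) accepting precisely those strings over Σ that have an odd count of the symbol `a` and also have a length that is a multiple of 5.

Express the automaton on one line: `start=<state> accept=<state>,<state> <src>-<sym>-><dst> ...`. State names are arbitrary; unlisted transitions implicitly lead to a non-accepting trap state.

Build one automaton per condition and run them in lockstep. The first has 2 states tracking the count of `a`s modulo 2; the second has 5 states tracking the input length modulo 5. A product state is a pair (one from each), accepting exactly when both do.
With 10 states:
        a   b  
>  q0   q1  q2 
   q1   q3  q4 
   q2   q4  q3 
   q3   q5  q6 
   q4   q6  q5 
   q5   q7  q8 
   q6   q8  q7 
   q7   q9  q0 
   q8   q0  q9 
 * q9   q2  q1 
(> = start, * = accepting)

start=q0 accept=q9 q0-a->q1 q0-b->q2 q1-a->q3 q1-b->q4 q2-a->q4 q2-b->q3 q3-a->q5 q3-b->q6 q4-a->q6 q4-b->q5 q5-a->q7 q5-b->q8 q6-a->q8 q6-b->q7 q7-a->q9 q7-b->q0 q8-a->q0 q8-b->q9 q9-a->q2 q9-b->q1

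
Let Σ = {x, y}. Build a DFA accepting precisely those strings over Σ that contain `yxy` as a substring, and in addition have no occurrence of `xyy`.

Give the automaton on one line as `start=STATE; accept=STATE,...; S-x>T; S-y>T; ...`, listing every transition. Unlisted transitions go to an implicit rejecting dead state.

Build one automaton per condition and run them in lockstep. One (4 states) tracks whether and how much of `yxy` has been seen; the other (4 states) tracks partial matches of the forbidden pattern `xyy`. Each combined state is a pair, one component from each; accept when both components accept. Equivalent product states are then merged.
8 states suffice.
        x   y  
>  q0   q1  q2 
   q1   q1  q3 
   q2   q4  q2 
   q3   q4  q5 
   q4   q1  q6 
   q5   q5  q5 
 * q6   q7  q5 
 * q7   q7  q6 
(> = start, * = accepting)

start=q0; accept=q6,q7; q0-x>q1; q0-y>q2; q1-x>q1; q1-y>q3; q2-x>q4; q2-y>q2; q3-x>q4; q3-y>q5; q4-x>q1; q4-y>q6; q5-x>q5; q5-y>q5; q6-x>q7; q6-y>q5; q7-x>q7; q7-y>q6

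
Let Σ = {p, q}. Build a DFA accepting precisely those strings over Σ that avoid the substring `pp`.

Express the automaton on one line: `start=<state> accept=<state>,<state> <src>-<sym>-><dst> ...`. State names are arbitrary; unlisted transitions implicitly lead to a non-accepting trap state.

start=A accept=A,B A-p->B A-q->A B-p->C B-q->A C-p->C C-q->C

This is the complement of 'contains `pp`'. Use the same substring-matching states — A through C holding how much of `pp` has just been matched — but flip the accepting set: everything except the trap C accepts.
A 3-state machine:
       p  q 
>* A   B  A 
 * B   C  A 
   C   C  C 
(> = start, * = accepting)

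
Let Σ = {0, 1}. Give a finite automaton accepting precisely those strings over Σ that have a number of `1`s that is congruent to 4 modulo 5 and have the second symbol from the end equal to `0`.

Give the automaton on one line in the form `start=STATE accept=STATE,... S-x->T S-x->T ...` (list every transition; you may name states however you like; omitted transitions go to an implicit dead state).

Run two small machines in parallel and take their product. The first has 5 states tracking the count of `1`s modulo 5; the second has 7 states tracking the last 2 symbols read. A product state is a pair (one from each), accepting exactly when both do. After merging equivalent states the machine shrinks.
        0   1  
>  q0   q0  q1 
   q1   q1  q2 
   q2   q2  q3 
   q3   q4  q5 
   q4   q4  q6 
   q5   q7  q0 
 * q6   q7  q0 
   q7   q8  q0 
 * q8   q8  q0 
(> = start, * = accepting)

start=q0 accept=q6,q8 q0-0->q0 q0-1->q1 q1-0->q1 q1-1->q2 q2-0->q2 q2-1->q3 q3-0->q4 q3-1->q5 q4-0->q4 q4-1->q6 q5-0->q7 q5-1->q0 q6-0->q7 q6-1->q0 q7-0->q8 q7-1->q0 q8-0->q8 q8-1->q0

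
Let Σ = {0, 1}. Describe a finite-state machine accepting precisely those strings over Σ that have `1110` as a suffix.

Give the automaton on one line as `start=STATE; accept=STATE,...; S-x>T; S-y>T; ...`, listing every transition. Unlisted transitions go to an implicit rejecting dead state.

start=A; accept=E; A-0>A; A-1>B; B-0>A; B-1>C; C-0>A; C-1>D; D-0>E; D-1>D; E-0>A; E-1>B

Let each state record the length of the longest suffix of the input read so far that is also a prefix of `1110`. B means the last symbol is `1`; C means the last 2 symbols are `11`; D means the last 3 symbols are `111`; E means the last 4 symbols are `1110`. Accept only at E, where the string currently ends in `1110`.
With 5 states:
       0  1 
>  A   A  B 
   B   A  C 
   C   A  D 
   D   E  D 
 * E   A  B 
(> = start, * = accepting)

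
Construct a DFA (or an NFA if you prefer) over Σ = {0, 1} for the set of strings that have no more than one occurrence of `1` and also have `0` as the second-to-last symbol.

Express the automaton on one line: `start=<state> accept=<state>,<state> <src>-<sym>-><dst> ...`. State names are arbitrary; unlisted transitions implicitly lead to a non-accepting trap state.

Build one automaton per condition and run them in lockstep. One (3 states) tracks the count of `1`s, saturating at 2; the other (7 states) tracks the last 2 symbols read. Each combined state is a pair, one component from each; accept when both components accept.
11 states suffice.
          0    1  
>  S0     S1   S2 
   S1     S3   S4 
   S2     S5   S6 
 * S3     S3   S4 
 * S4     S5   S6 
   S5     S7   S8 
   S6     S9   S6 
 * S7     S7   S8 
   S8     S9   S6 
   S9    S10   S8 
   S10   S10   S8 
(> = start, * = accepting)

start=S0 accept=S3,S4,S7 S0-0->S1 S0-1->S2 S1-0->S3 S1-1->S4 S2-0->S5 S2-1->S6 S3-0->S3 S3-1->S4 S4-0->S5 S4-1->S6 S5-0->S7 S5-1->S8 S6-0->S9 S6-1->S6 S7-0->S7 S7-1->S8 S8-0->S9 S8-1->S6 S9-0->S10 S9-1->S8 S10-0->S10 S10-1->S8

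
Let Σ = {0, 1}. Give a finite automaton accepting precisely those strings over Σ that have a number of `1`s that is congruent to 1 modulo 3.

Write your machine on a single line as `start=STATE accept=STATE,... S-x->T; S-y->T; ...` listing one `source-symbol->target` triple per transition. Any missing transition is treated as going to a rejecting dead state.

start=s0; accept=s1; s0-0->s0; s0-1->s1; s1-0->s1; s1-1->s2; s2-0->s2; s2-1->s0

The only thing that matters is how many `1`s have appeared, reduced mod 3. Use one state per residue: s0 for 0, …, s2 for 2. Reading `1` moves to the next residue; anything else stays put. s1 is accepting.
With 3 states:
        0   1  
>  s0   s0  s1 
 * s1   s1  s2 
   s2   s2  s0 
(> = start, * = accepting)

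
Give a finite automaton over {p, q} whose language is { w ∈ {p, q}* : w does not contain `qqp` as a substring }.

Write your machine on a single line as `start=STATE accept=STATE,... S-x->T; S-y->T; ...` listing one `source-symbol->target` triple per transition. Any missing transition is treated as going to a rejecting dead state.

start=A; accept=A,B,C; A-p->A; A-q->B; B-p->A; B-q->C; C-p->D; C-q->C; D-p->D; D-q->D

Track partial matches of the forbidden pattern `qqp`. State D is a dead state reached once `qqp` has occurred; every other state accepts. A means no part of `qqp` is currently matched.
       p  q 
>* A   A  B 
 * B   A  C 
 * C   D  C 
   D   D  D 
(> = start, * = accepting)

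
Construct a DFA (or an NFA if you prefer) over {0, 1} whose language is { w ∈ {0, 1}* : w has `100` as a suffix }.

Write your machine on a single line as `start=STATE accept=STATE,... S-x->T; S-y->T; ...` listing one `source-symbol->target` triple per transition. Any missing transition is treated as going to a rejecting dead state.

start=A; accept=D; A-0->A; A-1->B; B-0->C; B-1->B; C-0->D; C-1->B; D-0->A; D-1->B

Remember how much of `100` the current input suffix matches. State A means no match yet; B means the last symbol is `1`; C means the last 2 symbols are `10`; D means the last 3 symbols are `100`. Only D accepts. On a mismatch, fall back to the longest proper suffix that is still a prefix of `100`.
4 states suffice.
       0  1 
>  A   A  B 
   B   C  B 
   C   D  B 
 * D   A  B 
(> = start, * = accepting)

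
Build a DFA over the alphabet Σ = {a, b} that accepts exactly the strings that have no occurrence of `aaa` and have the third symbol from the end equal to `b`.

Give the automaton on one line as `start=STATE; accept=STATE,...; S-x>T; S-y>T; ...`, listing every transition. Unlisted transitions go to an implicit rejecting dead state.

Build one automaton per condition and run them in lockstep. One (4 states) tracks partial matches of the forbidden pattern `aaa`; the other (15 states) tracks the last 3 symbols read. Each combined state is a pair, one component from each; accept when both components accept. After merging equivalent states the machine shrinks.
With 11 states:
          a    b  
>  s0     s1   s2 
   s1     s3   s2 
   s2     s4   s5 
   s3     s6   s2 
   s4     s7   s8 
   s5     s9  s10 
   s6     s6   s6 
 * s7     s6   s2 
 * s8     s4   s5 
 * s9     s7   s8 
 * s10    s9  s10 
(> = start, * = accepting)

start=s0; accept=s7,s8,s9,s10; s0-a>s1; s0-b>s2; s1-a>s3; s1-b>s2; s2-a>s4; s2-b>s5; s3-a>s6; s3-b>s2; s4-a>s7; s4-b>s8; s5-a>s9; s5-b>s10; s6-a>s6; s6-b>s6; s7-a>s6; s7-b>s2; s8-a>s4; s8-b>s5; s9-a>s7; s9-b>s8; s10-a>s9; s10-b>s10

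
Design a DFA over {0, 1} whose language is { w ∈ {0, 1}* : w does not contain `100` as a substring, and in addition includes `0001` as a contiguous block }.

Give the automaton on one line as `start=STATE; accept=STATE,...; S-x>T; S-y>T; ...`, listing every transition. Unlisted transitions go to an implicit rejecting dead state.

Run two small machines in parallel and take their product. One (4 states) tracks partial matches of the forbidden pattern `100`; the other (5 states) tracks whether and how much of `0001` has been seen. Each combined state is a pair, one component from each; accept when both components accept.
          0    1  
>  s0     s1   s2 
   s1     s3   s2 
   s2     s4   s2 
   s3     s5   s2 
   s4     s6   s2 
   s5     s5   s7 
   s6     s8   s9 
 * s7    s10   s7 
   s8     s8  s11 
   s9    s12   s9 
 * s10   s11   s7 
   s11   s11  s11 
   s12    s6   s9 
(> = start, * = accepting)

start=s0; accept=s7,s10; s0-0>s1; s0-1>s2; s1-0>s3; s1-1>s2; s2-0>s4; s2-1>s2; s3-0>s5; s3-1>s2; s4-0>s6; s4-1>s2; s5-0>s5; s5-1>s7; s6-0>s8; s6-1>s9; s7-0>s10; s7-1>s7; s8-0>s8; s8-1>s11; s9-0>s12; s9-1>s9; s10-0>s11; s10-1>s7; s11-0>s11; s11-1>s11; s12-0>s6; s12-1>s9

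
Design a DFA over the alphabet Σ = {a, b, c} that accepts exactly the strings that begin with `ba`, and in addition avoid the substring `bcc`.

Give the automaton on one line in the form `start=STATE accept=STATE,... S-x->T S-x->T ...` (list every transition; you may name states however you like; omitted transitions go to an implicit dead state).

Build one automaton per condition and run them in lockstep. The first has 4 states tracking whether the input so far still matches the prefix `ba`; the second has 4 states tracking partial matches of the forbidden pattern `bcc`. A product state is a pair (one from each), accepting exactly when both do. Minimizing collapses redundant product states.
With 6 states:
        a   b   c  
>  S0   S1  S2  S1 
   S1   S1  S1  S1 
   S2   S3  S1  S1 
 * S3   S3  S4  S3 
 * S4   S3  S4  S5 
 * S5   S3  S4  S1 
(> = start, * = accepting)

start=S0 accept=S3,S4,S5 S0-a->S1 S0-b->S2 S0-c->S1 S1-a->S1 S1-b->S1 S1-c->S1 S2-a->S3 S2-b->S1 S2-c->S1 S3-a->S3 S3-b->S4 S3-c->S3 S4-a->S3 S4-b->S4 S4-c->S5 S5-a->S3 S5-b->S4 S5-c->S1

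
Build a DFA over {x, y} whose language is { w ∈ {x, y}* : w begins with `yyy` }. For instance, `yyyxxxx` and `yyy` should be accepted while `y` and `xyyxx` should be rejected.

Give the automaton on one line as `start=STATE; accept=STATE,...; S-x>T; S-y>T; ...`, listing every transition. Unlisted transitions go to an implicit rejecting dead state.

Check the first 3 symbols one by one: S0 through S2 record how many have matched `yyy` so far; any wrong symbol goes to the dead state S4. After all 3 match we enter the accepting sink S3.
5 states suffice.
        x   y  
>  S0   S4  S1 
   S1   S4  S2 
   S2   S4  S3 
 * S3   S3  S3 
   S4   S4  S4 
(> = start, * = accepting)

start=S0; accept=S3; S0-x>S4; S0-y>S1; S1-x>S4; S1-y>S2; S2-x>S4; S2-y>S3; S3-x>S3; S3-y>S3; S4-x>S4; S4-y>S4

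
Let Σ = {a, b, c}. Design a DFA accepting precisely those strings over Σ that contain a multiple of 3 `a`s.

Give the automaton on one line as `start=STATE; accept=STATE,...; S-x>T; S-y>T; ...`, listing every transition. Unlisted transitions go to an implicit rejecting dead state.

Keep the running count of `a`s modulo 3: each `a` advances along the cycle S0 → S1 → S2 → S0 while other symbols loop. Accept at S0.
A 3-state machine:
        a   b   c  
>* S0   S1  S0  S0 
   S1   S2  S1  S1 
   S2   S0  S2  S2 
(> = start, * = accepting)

start=S0; accept=S0; S0-a>S1; S0-b>S0; S0-c>S0; S1-a>S2; S1-b>S1; S1-c>S1; S2-a>S0; S2-b>S2; S2-c>S2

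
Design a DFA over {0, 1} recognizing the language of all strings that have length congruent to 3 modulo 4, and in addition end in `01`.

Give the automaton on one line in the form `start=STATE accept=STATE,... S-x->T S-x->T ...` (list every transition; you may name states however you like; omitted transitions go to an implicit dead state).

Run two small machines in parallel and take their product. One (4 states) tracks the input length modulo 4; the other (3 states) tracks how much of the suffix `01` has currently been matched. Each combined state is a pair, one component from each; accept when both components accept. Equivalent product states are then merged.
6 states suffice.
        0   1  
>  S0   S1  S1 
   S1   S2  S3 
   S2   S4  S5 
   S3   S4  S4 
   S4   S0  S0 
 * S5   S0  S0 
(> = start, * = accepting)

start=S0 accept=S5 S0-0->S1 S0-1->S1 S1-0->S2 S1-1->S3 S2-0->S4 S2-1->S5 S3-0->S4 S3-1->S4 S4-0->S0 S4-1->S0 S5-0->S0 S5-1->S0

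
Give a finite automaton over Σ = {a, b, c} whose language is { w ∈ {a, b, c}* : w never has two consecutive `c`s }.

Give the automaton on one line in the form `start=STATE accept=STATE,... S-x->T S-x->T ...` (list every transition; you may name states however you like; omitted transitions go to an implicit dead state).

start=q0 accept=q0,q1 q0-a->q0 q0-b->q0 q0-c->q1 q1-a->q0 q1-b->q0 q1-c->q2 q2-a->q2 q2-b->q2 q2-c->q2

This is the complement of 'contains `cc`'. Use the same substring-matching states — q0 through q2 holding how much of `cc` has just been matched — but flip the accepting set: everything except the trap q2 accepts.
        a   b   c  
>* q0   q0  q0  q1 
 * q1   q0  q0  q2 
   q2   q2  q2  q2 
(> = start, * = accepting)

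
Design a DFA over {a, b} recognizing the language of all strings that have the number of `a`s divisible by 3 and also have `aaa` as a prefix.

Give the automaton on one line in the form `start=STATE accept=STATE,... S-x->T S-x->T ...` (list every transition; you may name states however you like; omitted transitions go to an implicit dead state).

start=q0 accept=q5 q0-a->q1 q0-b->q2 q1-a->q3 q1-b->q4 q2-a->q4 q2-b->q2 q3-a->q5 q3-b->q6 q4-a->q6 q4-b->q4 q5-a->q7 q5-b->q5 q6-a->q2 q6-b->q6 q7-a->q8 q7-b->q7 q8-a->q5 q8-b->q8

Build one automaton per condition and run them in lockstep. One (3 states) tracks the count of `a`s modulo 3; the other (5 states) tracks whether the input so far still matches the prefix `aaa`. Each combined state is a pair, one component from each; accept when both components accept.
        a   b  
>  q0   q1  q2 
   q1   q3  q4 
   q2   q4  q2 
   q3   q5  q6 
   q4   q6  q4 
 * q5   q7  q5 
   q6   q2  q6 
   q7   q8  q7 
   q8   q5  q8 
(> = start, * = accepting)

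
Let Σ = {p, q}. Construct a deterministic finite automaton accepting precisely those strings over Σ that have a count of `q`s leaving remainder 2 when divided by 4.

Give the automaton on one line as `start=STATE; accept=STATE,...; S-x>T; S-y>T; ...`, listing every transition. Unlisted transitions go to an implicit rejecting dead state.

start=S0; accept=S2; S0-p>S0; S0-q>S1; S1-p>S1; S1-q>S2; S2-p>S2; S2-q>S3; S3-p>S3; S3-q>S0

Keep the running count of `q`s modulo 4: each `q` advances along the cycle S0 → S1 → S2 → S3 → S0 while other symbols loop. Accept at S2.
        p   q  
>  S0   S0  S1 
   S1   S1  S2 
 * S2   S2  S3 
   S3   S3  S0 
(> = start, * = accepting)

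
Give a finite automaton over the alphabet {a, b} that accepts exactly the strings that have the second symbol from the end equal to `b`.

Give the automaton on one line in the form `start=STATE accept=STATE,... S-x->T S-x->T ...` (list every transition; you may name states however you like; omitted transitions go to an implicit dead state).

start=S0 accept=S5,S6 S0-a->S1 S0-b->S2 S1-a->S3 S1-b->S4 S2-a->S5 S2-b->S6 S3-a->S3 S3-b->S4 S4-a->S5 S4-b->S6 S5-a->S3 S5-b->S4 S6-a->S5 S6-b->S6

A DFA must remember the last 2 symbols (since which symbol is second-to-last isn't known until the input ends). Use one state per possible window of the last ≤2 symbols; accept from those whose window starts with `b`.
7 states suffice.
        a   b  
>  S0   S1  S2 
   S1   S3  S4 
   S2   S5  S6 
   S3   S3  S4 
   S4   S5  S6 
 * S5   S3  S4 
 * S6   S5  S6 
(> = start, * = accepting)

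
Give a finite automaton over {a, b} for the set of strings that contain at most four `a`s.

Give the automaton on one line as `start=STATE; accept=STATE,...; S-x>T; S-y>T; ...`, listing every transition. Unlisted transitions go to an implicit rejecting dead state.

start=q0; accept=q0,q1,q2,q3,q4; q0-a>q1; q0-b>q0; q1-a>q2; q1-b>q1; q2-a>q3; q2-b>q2; q3-a>q4; q3-b>q3; q4-a>q5; q4-b>q4; q5-a>q5; q5-b>q5

Only the number of `a`s matters, and only up to 5. Make a chain q0 → q1 → q2 → q3 → q4 → q5 advanced by each `a` (with q5 absorbing); every other symbol self-loops. The accepting set is {q0, q1, q2, q3, q4}.
A 6-state machine:
        a   b  
>* q0   q1  q0 
 * q1   q2  q1 
 * q2   q3  q2 
 * q3   q4  q3 
 * q4   q5  q4 
   q5   q5  q5 
(> = start, * = accepting)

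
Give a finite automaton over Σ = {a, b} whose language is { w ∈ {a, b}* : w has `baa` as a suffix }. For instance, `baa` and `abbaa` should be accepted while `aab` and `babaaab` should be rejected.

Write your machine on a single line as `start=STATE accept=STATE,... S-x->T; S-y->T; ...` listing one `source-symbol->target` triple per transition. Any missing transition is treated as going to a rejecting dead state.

Remember how much of `baa` the current input suffix matches. State q0 means no match yet; q1 means the last symbol is `b`; q2 means the last 2 symbols are `ba`; q3 means the last 3 symbols are `baa`. Only q3 accepts. On a mismatch, fall back to the longest proper suffix that is still a prefix of `baa`.
        a   b  
>  q0   q0  q1 
   q1   q2  q1 
   q2   q3  q1 
 * q3   q0  q1 
(> = start, * = accepting)

start=q0; accept=q3; q0-a->q0; q0-b->q1; q1-a->q2; q1-b->q1; q2-a->q3; q2-b->q1; q3-a->q0; q3-b->q1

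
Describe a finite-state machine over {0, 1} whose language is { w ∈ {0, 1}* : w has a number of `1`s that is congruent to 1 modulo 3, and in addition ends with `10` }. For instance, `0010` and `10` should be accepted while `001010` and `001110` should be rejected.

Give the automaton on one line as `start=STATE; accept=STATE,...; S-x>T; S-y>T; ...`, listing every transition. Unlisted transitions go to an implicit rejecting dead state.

start=s0; accept=s2; s0-0>s0; s0-1>s1; s1-0>s2; s1-1>s3; s2-0>s4; s2-1>s3; s3-0>s3; s3-1>s0; s4-0>s4; s4-1>s3

Build one automaton per condition and run them in lockstep. The first has 3 states tracking the count of `1`s modulo 3; the second has 3 states tracking how much of the suffix `10` has currently been matched. A product state is a pair (one from each), accepting exactly when both do. Equivalent product states are then merged.
With 5 states:
        0   1  
>  s0   s0  s1 
   s1   s2  s3 
 * s2   s4  s3 
   s3   s3  s0 
   s4   s4  s3 
(> = start, * = accepting)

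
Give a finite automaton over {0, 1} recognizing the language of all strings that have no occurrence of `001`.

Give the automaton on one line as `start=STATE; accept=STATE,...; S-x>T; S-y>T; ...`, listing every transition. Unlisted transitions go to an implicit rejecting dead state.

start=s0; accept=s0,s1,s2; s0-0>s1; s0-1>s0; s1-0>s2; s1-1>s0; s2-0>s2; s2-1>s3; s3-0>s3; s3-1>s3

Track partial matches of the forbidden pattern `001`. State s3 is a dead state reached once `001` has occurred; every other state accepts. s0 means no part of `001` is currently matched.
        0   1  
>* s0   s1  s0 
 * s1   s2  s0 
 * s2   s2  s3 
   s3   s3  s3 
(> = start, * = accepting)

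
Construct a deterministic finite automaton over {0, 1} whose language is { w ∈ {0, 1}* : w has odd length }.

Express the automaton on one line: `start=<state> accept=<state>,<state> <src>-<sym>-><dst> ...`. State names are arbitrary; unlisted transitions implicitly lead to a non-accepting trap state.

start=q0 accept=q1 q0-0->q1 q0-1->q1 q1-0->q0 q1-1->q0

Only the length mod 2 matters, so use a 2-cycle: from any state, every input symbol moves to the next state, wrapping q1 back to q0. Mark q1 accepting.
A 2-state machine:
        0   1  
>  q0   q1  q1 
 * q1   q0  q0 
(> = start, * = accepting)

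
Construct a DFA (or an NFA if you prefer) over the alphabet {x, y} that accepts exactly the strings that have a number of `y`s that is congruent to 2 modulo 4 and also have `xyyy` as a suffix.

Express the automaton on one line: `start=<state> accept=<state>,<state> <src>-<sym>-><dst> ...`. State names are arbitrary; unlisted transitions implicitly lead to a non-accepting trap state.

Build one automaton per condition and run them in lockstep. One (4 states) tracks the count of `y`s modulo 4; the other (5 states) tracks how much of the suffix `xyyy` has currently been matched. Each combined state is a pair, one component from each; accept when both components accept. Equivalent product states are then merged.
8 states suffice.
       x  y 
>  A   A  B 
   B   B  C 
   C   C  D 
   D   E  A 
   E   E  F 
   F   A  G 
   G   B  H 
 * H   C  D 
(> = start, * = accepting)

start=A accept=H A-x->A A-y->B B-x->B B-y->C C-x->C C-y->D D-x->E D-y->A E-x->E E-y->F F-x->A F-y->G G-x->B G-y->H H-x->C H-y->D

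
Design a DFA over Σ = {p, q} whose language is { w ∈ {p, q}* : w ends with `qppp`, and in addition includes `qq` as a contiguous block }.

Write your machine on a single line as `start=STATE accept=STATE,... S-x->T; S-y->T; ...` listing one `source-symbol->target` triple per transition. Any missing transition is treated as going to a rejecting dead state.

Handle the two conditions separately and then intersect. The first has 5 states tracking how much of the suffix `qppp` has currently been matched; the second has 3 states tracking whether and how much of `qq` has been seen. A product state is a pair (one from each), accepting exactly when both do. Minimizing collapses redundant product states.
With 7 states:
        p   q  
>  s0   s0  s1 
   s1   s0  s2 
   s2   s3  s2 
   s3   s4  s2 
   s4   s5  s2 
 * s5   s6  s2 
   s6   s6  s2 
(> = start, * = accepting)

start=s0; accept=s5; s0-p->s0; s0-q->s1; s1-p->s0; s1-q->s2; s2-p->s3; s2-q->s2; s3-p->s4; s3-q->s2; s4-p->s5; s4-q->s2; s5-p->s6; s5-q->s2; s6-p->s6; s6-q->s2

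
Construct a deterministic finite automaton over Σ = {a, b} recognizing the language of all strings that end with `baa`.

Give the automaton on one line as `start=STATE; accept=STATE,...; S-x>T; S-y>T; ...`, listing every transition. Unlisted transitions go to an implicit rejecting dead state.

start=S0; accept=S3; S0-a>S0; S0-b>S1; S1-a>S2; S1-b>S1; S2-a>S3; S2-b>S1; S3-a>S0; S3-b>S1

Remember how much of `baa` the current input suffix matches. State S0 means no match yet; S1 means the last symbol is `b`; S2 means the last 2 symbols are `ba`; S3 means the last 3 symbols are `baa`. Only S3 accepts. On a mismatch, fall back to the longest proper suffix that is still a prefix of `baa`.
With 4 states:
        a   b  
>  S0   S0  S1 
   S1   S2  S1 
   S2   S3  S1 
 * S3   S0  S1 
(> = start, * = accepting)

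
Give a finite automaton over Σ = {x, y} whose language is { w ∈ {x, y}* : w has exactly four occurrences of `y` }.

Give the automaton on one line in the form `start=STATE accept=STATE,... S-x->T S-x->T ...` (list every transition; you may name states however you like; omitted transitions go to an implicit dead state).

Count `y`s, saturating at 5: states S0 through S4 mean 0 through 4 `y`s seen; S5 means more than 4. Each `y` increments (capped at S5); other symbols loop. Accept from {S4}.
6 states suffice.
        x   y  
>  S0   S0  S1 
   S1   S1  S2 
   S2   S2  S3 
   S3   S3  S4 
 * S4   S4  S5 
   S5   S5  S5 
(> = start, * = accepting)

start=S0 accept=S4 S0-x->S0 S0-y->S1 S1-x->S1 S1-y->S2 S2-x->S2 S2-y->S3 S3-x->S3 S3-y->S4 S4-x->S4 S4-y->S5 S5-x->S5 S5-y->S5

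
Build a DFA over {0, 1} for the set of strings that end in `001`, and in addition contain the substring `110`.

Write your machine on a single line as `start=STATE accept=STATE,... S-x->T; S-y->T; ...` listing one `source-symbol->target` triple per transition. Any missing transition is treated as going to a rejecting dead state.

start=A; accept=F; A-0->A; A-1->B; B-0->A; B-1->C; C-0->D; C-1->C; D-0->E; D-1->C; E-0->E; E-1->F; F-0->D; F-1->C

Handle the two conditions separately and then intersect. One (4 states) tracks how much of the suffix `001` has currently been matched; the other (4 states) tracks whether and how much of `110` has been seen. Each combined state is a pair, one component from each; accept when both components accept. Equivalent product states are then merged.
6 states suffice.
       0  1 
>  A   A  B 
   B   A  C 
   C   D  C 
   D   E  C 
   E   E  F 
 * F   D  C 
(> = start, * = accepting)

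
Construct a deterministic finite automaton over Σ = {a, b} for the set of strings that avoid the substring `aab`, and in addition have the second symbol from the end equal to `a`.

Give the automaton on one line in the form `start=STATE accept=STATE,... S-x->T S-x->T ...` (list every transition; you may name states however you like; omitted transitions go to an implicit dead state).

start=q0 accept=q2,q3 q0-a->q1 q0-b->q0 q1-a->q2 q1-b->q3 q2-a->q2 q2-b->q4 q3-a->q1 q3-b->q0 q4-a->q4 q4-b->q4

Build one automaton per condition and run them in lockstep. The first has 4 states tracking partial matches of the forbidden pattern `aab`; the second has 7 states tracking the last 2 symbols read. A product state is a pair (one from each), accepting exactly when both do. After merging equivalent states the machine shrinks.
        a   b  
>  q0   q1  q0 
   q1   q2  q3 
 * q2   q2  q4 
 * q3   q1  q0 
   q4   q4  q4 
(> = start, * = accepting)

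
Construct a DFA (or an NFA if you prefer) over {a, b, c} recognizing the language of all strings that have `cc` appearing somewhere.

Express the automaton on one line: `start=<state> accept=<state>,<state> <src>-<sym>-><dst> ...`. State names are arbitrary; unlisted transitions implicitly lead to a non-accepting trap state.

start=q0 accept=q2 q0-a->q0 q0-b->q0 q0-c->q1 q1-a->q0 q1-b->q0 q1-c->q2 q2-a->q2 q2-b->q2 q2-c->q2

States q0..q1 record the length of the longest prefix of `cc` that matches the current input suffix. Reaching q2 means `cc` has been seen, and we stay there forever. Accept from q2.
3 states suffice.
        a   b   c  
>  q0   q0  q0  q1 
   q1   q0  q0  q2 
 * q2   q2  q2  q2 
(> = start, * = accepting)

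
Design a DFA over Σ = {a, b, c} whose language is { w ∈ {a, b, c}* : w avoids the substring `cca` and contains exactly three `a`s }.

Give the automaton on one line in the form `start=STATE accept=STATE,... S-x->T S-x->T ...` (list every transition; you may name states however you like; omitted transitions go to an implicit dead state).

Handle the two conditions separately and then intersect. The first has 4 states tracking partial matches of the forbidden pattern `cca`; the second has 5 states tracking the count of `a`s, saturating at 4. A product state is a pair (one from each), accepting exactly when both do. After merging equivalent states the machine shrinks.
An 11-state machine:
          a    b    c  
>  q0     q1   q0   q2 
   q1     q3   q1   q4 
   q2     q1   q0   q5 
   q3     q6   q3   q7 
   q4     q3   q1   q8 
   q5     q9   q0   q5 
 * q6     q9   q6   q6 
   q7     q6   q3  q10 
   q8     q9   q1   q8 
   q9     q9   q9   q9 
   q10    q9   q3  q10 
(> = start, * = accepting)

start=q0 accept=q6 q0-a->q1 q0-b->q0 q0-c->q2 q1-a->q3 q1-b->q1 q1-c->q4 q2-a->q1 q2-b->q0 q2-c->q5 q3-a->q6 q3-b->q3 q3-c->q7 q4-a->q3 q4-b->q1 q4-c->q8 q5-a->q9 q5-b->q0 q5-c->q5 q6-a->q9 q6-b->q6 q6-c->q6 q7-a->q6 q7-b->q3 q7-c->q10 q8-a->q9 q8-b->q1 q8-c->q8 q9-a->q9 q9-b->q9 q9-c->q9 q10-a->q9 q10-b->q3 q10-c->q10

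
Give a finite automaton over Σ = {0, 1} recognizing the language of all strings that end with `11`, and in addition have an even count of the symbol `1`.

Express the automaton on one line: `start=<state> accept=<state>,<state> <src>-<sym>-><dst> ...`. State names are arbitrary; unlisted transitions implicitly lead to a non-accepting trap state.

start=q0 accept=q3 q0-0->q0 q0-1->q1 q1-0->q2 q1-1->q3 q2-0->q2 q2-1->q0 q3-0->q0 q3-1->q1

Build one automaton per condition and run them in lockstep. One (3 states) tracks how much of the suffix `11` has currently been matched; the other (2 states) tracks the count of `1`s modulo 2. Each combined state is a pair, one component from each; accept when both components accept. Minimizing collapses redundant product states.
        0   1  
>  q0   q0  q1 
   q1   q2  q3 
   q2   q2  q0 
 * q3   q0  q1 
(> = start, * = accepting)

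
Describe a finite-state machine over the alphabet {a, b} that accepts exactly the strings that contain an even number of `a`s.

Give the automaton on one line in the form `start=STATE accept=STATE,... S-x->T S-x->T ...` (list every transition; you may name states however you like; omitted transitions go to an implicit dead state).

Keep the running count of `a`s modulo 2: each `a` advances along the cycle q0 → q1 → q0 while other symbols loop. Accept at q0.
        a   b  
>* q0   q1  q0 
   q1   q0  q1 
(> = start, * = accepting)

start=q0 accept=q0 q0-a->q1 q0-b->q0 q1-a->q0 q1-b->q1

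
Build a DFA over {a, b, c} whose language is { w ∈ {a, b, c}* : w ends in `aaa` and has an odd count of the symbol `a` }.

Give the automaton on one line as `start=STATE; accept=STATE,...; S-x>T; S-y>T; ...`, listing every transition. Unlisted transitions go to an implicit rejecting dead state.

start=q0; accept=q4; q0-a>q1; q0-b>q0; q0-c>q0; q1-a>q2; q1-b>q3; q1-c>q3; q2-a>q4; q2-b>q0; q2-c>q0; q3-a>q5; q3-b>q3; q3-c>q3; q4-a>q6; q4-b>q3; q4-c>q3; q5-a>q7; q5-b>q0; q5-c>q0; q6-a>q4; q6-b>q0; q6-c>q0; q7-a>q6; q7-b>q3; q7-c>q3

Handle the two conditions separately and then intersect. The first has 4 states tracking how much of the suffix `aaa` has currently been matched; the second has 2 states tracking the count of `a`s modulo 2. A product state is a pair (one from each), accepting exactly when both do.
An 8-state machine:
        a   b   c  
>  q0   q1  q0  q0 
   q1   q2  q3  q3 
   q2   q4  q0  q0 
   q3   q5  q3  q3 
 * q4   q6  q3  q3 
   q5   q7  q0  q0 
   q6   q4  q0  q0 
   q7   q6  q3  q3 
(> = start, * = accepting)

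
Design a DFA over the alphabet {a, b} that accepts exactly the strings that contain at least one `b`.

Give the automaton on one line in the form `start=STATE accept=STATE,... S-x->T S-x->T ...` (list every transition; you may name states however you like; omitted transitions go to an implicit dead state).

Only the number of `b`s matters, and only up to 2. Make a chain q0 → q1 → q2 advanced by each `b` (with q2 absorbing); every other symbol self-loops. The accepting set is {q1, q2}.
A 3-state machine:
        a   b  
>  q0   q0  q1 
 * q1   q1  q2 
 * q2   q2  q2 
(> = start, * = accepting)

start=q0 accept=q1,q2 q0-a->q0 q0-b->q1 q1-a->q1 q1-b->q2 q2-a->q2 q2-b->q2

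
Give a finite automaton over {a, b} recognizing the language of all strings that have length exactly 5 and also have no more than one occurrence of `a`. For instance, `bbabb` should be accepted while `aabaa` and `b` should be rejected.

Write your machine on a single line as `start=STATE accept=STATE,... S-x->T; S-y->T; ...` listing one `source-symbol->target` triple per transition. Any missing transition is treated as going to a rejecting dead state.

start=S0; accept=S10; S0-a->S1; S0-b->S2; S1-a->S3; S1-b->S4; S2-a->S4; S2-b->S5; S3-a->S3; S3-b->S3; S4-a->S3; S4-b->S6; S5-a->S6; S5-b->S7; S6-a->S3; S6-b->S8; S7-a->S8; S7-b->S9; S8-a->S3; S8-b->S10; S9-a->S10; S9-b->S10; S10-a->S3; S10-b->S3

Run two small machines in parallel and take their product. One (7 states) tracks the input length, saturating at 6; the other (3 states) tracks the count of `a`s, saturating at 2. Each combined state is a pair, one component from each; accept when both components accept. Minimizing collapses redundant product states.
An 11-state machine:
          a    b  
>  S0     S1   S2 
   S1     S3   S4 
   S2     S4   S5 
   S3     S3   S3 
   S4     S3   S6 
   S5     S6   S7 
   S6     S3   S8 
   S7     S8   S9 
   S8     S3  S10 
   S9    S10  S10 
 * S10    S3   S3 
(> = start, * = accepting)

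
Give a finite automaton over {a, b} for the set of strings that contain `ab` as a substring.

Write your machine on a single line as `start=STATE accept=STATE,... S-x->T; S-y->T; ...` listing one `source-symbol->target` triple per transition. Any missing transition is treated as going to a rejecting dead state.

Track how much of `ab` has been matched so far: state q0 is no progress, q2 is the absorbing accept state reached once `ab` has occurred. Intermediate states record partial matches; on a mismatch, fall back to the longest reusable overlap.
3 states suffice.
        a   b  
>  q0   q1  q0 
   q1   q1  q2 
 * q2   q2  q2 
(> = start, * = accepting)

start=q0; accept=q2; q0-a->q1; q0-b->q0; q1-a->q1; q1-b->q2; q2-a->q2; q2-b->q2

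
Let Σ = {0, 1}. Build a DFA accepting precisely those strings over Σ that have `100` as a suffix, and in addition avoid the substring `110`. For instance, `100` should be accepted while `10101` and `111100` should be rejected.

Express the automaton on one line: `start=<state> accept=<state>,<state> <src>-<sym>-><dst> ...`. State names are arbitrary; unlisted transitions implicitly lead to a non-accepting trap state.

Handle the two conditions separately and then intersect. The first has 4 states tracking how much of the suffix `100` has currently been matched; the second has 4 states tracking partial matches of the forbidden pattern `110`. A product state is a pair (one from each), accepting exactly when both do. After merging equivalent states the machine shrinks.
5 states suffice.
        0   1  
>  q0   q0  q1 
   q1   q2  q3 
   q2   q4  q1 
   q3   q3  q3 
 * q4   q0  q1 
(> = start, * = accepting)

start=q0 accept=q4 q0-0->q0 q0-1->q1 q1-0->q2 q1-1->q3 q2-0->q4 q2-1->q1 q3-0->q3 q3-1->q3 q4-0->q0 q4-1->q1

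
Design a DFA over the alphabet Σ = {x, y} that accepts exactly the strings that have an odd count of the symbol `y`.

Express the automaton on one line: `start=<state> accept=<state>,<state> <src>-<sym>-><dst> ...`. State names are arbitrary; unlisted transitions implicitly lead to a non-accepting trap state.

The only thing that matters is how many `y`s have appeared, reduced mod 2. Use one state per residue: q0 for 0, …, q1 for 1. Reading `y` moves to the next residue; anything else stays put. q1 is accepting.
        x   y  
>  q0   q0  q1 
 * q1   q1  q0 
(> = start, * = accepting)

start=q0 accept=q1 q0-x->q0 q0-y->q1 q1-x->q1 q1-y->q0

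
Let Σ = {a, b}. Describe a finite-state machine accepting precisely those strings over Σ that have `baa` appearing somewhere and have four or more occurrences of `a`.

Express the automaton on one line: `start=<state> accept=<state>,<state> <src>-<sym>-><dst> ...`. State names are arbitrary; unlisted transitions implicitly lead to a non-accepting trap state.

start=S0 accept=S11 S0-a->S1 S0-b->S2 S1-a->S3 S1-b->S4 S2-a->S5 S2-b->S2 S3-a->S3 S3-b->S6 S4-a->S7 S4-b->S4 S5-a->S8 S5-b->S4 S6-a->S9 S6-b->S6 S7-a->S10 S7-b->S6 S8-a->S10 S8-b->S8 S9-a->S11 S9-b->S6 S10-a->S11 S10-b->S10 S11-a->S11 S11-b->S11

Handle the two conditions separately and then intersect. The first has 4 states tracking whether and how much of `baa` has been seen; the second has 6 states tracking the count of `a`s, saturating at 5. A product state is a pair (one from each), accepting exactly when both do. Equivalent product states are then merged.
With 12 states:
          a    b  
>  S0     S1   S2 
   S1     S3   S4 
   S2     S5   S2 
   S3     S3   S6 
   S4     S7   S4 
   S5     S8   S4 
   S6     S9   S6 
   S7    S10   S6 
   S8    S10   S8 
   S9    S11   S6 
   S10   S11  S10 
 * S11   S11  S11 
(> = start, * = accepting)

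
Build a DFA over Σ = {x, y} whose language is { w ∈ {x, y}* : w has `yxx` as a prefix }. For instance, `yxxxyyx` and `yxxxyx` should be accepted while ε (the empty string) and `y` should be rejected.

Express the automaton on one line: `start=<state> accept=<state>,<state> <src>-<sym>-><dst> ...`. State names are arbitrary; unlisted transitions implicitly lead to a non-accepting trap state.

Walk along `yxx` while the input agrees: from S0 take `y` to S1, and so on. Any deviation drops to the rejecting sink S4. Once S3 is reached the prefix is confirmed and every continuation is accepted.
        x   y  
>  S0   S4  S1 
   S1   S2  S4 
   S2   S3  S4 
 * S3   S3  S3 
   S4   S4  S4 
(> = start, * = accepting)

start=S0 accept=S3 S0-x->S4 S0-y->S1 S1-x->S2 S1-y->S4 S2-x->S3 S2-y->S4 S3-x->S3 S3-y->S3 S4-x->S4 S4-y->S4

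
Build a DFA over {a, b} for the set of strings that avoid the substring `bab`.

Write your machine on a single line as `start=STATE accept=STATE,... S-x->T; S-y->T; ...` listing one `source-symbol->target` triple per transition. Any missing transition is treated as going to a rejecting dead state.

start=q0; accept=q0,q1,q2; q0-a->q0; q0-b->q1; q1-a->q2; q1-b->q1; q2-a->q0; q2-b->q3; q3-a->q3; q3-b->q3

This is the complement of 'contains `bab`'. Use the same substring-matching states — q0 through q3 holding how much of `bab` has just been matched — but flip the accepting set: everything except the trap q3 accepts.
        a   b  
>* q0   q0  q1 
 * q1   q2  q1 
 * q2   q0  q3 
   q3   q3  q3 
(> = start, * = accepting)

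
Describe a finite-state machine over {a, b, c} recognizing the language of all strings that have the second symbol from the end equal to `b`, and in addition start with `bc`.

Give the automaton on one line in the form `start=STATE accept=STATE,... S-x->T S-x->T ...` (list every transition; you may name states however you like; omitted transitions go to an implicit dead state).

start=S0 accept=S9,S20,S21 S0-a->S1 S0-b->S2 S0-c->S3 S1-a->S4 S1-b->S5 S1-c->S6 S2-a->S7 S2-b->S8 S2-c->S9 S3-a->S10 S3-b->S11 S3-c->S12 S4-a->S4 S4-b->S5 S4-c->S6 S5-a->S7 S5-b->S8 S5-c->S13 S6-a->S10 S6-b->S11 S6-c->S12 S7-a->S4 S7-b->S5 S7-c->S6 S8-a->S7 S8-b->S8 S8-c->S13 S9-a->S14 S9-b->S15 S9-c->S16 S10-a->S4 S10-b->S5 S10-c->S6 S11-a->S7 S11-b->S8 S11-c->S13 S12-a->S10 S12-b->S11 S12-c->S12 S13-a->S10 S13-b->S11 S13-c->S12 S14-a->S17 S14-b->S18 S14-c->S19 S15-a->S20 S15-b->S21 S15-c->S9 S16-a->S14 S16-b->S15 S16-c->S16 S17-a->S17 S17-b->S18 S17-c->S19 S18-a->S20 S18-b->S21 S18-c->S9 S19-a->S14 S19-b->S15 S19-c->S16 S20-a->S17 S20-b->S18 S20-c->S19 S21-a->S20 S21-b->S21 S21-c->S9

Handle the two conditions separately and then intersect. One (13 states) tracks the last 2 symbols read; the other (4 states) tracks whether the input so far still matches the prefix `bc`. Each combined state is a pair, one component from each; accept when both components accept.
          a    b    c  
>  S0     S1   S2   S3 
   S1     S4   S5   S6 
   S2     S7   S8   S9 
   S3    S10  S11  S12 
   S4     S4   S5   S6 
   S5     S7   S8  S13 
   S6    S10  S11  S12 
   S7     S4   S5   S6 
   S8     S7   S8  S13 
 * S9    S14  S15  S16 
   S10    S4   S5   S6 
   S11    S7   S8  S13 
   S12   S10  S11  S12 
   S13   S10  S11  S12 
   S14   S17  S18  S19 
   S15   S20  S21   S9 
   S16   S14  S15  S16 
   S17   S17  S18  S19 
   S18   S20  S21   S9 
   S19   S14  S15  S16 
 * S20   S17  S18  S19 
 * S21   S20  S21   S9 
(> = start, * = accepting)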